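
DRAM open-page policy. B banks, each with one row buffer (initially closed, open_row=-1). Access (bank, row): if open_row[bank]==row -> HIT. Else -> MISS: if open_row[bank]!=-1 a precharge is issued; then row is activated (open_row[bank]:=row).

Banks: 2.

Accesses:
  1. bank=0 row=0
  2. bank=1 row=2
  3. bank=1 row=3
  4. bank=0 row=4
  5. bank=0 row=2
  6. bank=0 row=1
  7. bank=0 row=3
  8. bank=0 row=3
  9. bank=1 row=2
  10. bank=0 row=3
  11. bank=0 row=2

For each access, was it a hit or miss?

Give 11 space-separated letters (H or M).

Acc 1: bank0 row0 -> MISS (open row0); precharges=0
Acc 2: bank1 row2 -> MISS (open row2); precharges=0
Acc 3: bank1 row3 -> MISS (open row3); precharges=1
Acc 4: bank0 row4 -> MISS (open row4); precharges=2
Acc 5: bank0 row2 -> MISS (open row2); precharges=3
Acc 6: bank0 row1 -> MISS (open row1); precharges=4
Acc 7: bank0 row3 -> MISS (open row3); precharges=5
Acc 8: bank0 row3 -> HIT
Acc 9: bank1 row2 -> MISS (open row2); precharges=6
Acc 10: bank0 row3 -> HIT
Acc 11: bank0 row2 -> MISS (open row2); precharges=7

Answer: M M M M M M M H M H M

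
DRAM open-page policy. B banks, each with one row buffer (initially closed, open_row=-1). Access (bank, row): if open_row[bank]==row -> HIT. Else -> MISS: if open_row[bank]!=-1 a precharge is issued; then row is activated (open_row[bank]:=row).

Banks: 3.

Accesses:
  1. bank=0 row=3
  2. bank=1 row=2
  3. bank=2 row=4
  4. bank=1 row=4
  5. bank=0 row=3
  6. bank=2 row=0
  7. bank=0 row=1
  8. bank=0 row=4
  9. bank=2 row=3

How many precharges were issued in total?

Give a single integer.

Answer: 5

Derivation:
Acc 1: bank0 row3 -> MISS (open row3); precharges=0
Acc 2: bank1 row2 -> MISS (open row2); precharges=0
Acc 3: bank2 row4 -> MISS (open row4); precharges=0
Acc 4: bank1 row4 -> MISS (open row4); precharges=1
Acc 5: bank0 row3 -> HIT
Acc 6: bank2 row0 -> MISS (open row0); precharges=2
Acc 7: bank0 row1 -> MISS (open row1); precharges=3
Acc 8: bank0 row4 -> MISS (open row4); precharges=4
Acc 9: bank2 row3 -> MISS (open row3); precharges=5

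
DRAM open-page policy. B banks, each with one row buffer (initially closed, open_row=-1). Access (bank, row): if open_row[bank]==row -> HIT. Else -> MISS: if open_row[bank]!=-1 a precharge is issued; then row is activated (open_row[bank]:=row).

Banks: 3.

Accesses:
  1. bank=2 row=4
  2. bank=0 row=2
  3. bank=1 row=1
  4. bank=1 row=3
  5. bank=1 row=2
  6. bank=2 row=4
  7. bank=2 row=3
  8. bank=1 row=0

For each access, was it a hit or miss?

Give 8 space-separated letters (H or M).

Answer: M M M M M H M M

Derivation:
Acc 1: bank2 row4 -> MISS (open row4); precharges=0
Acc 2: bank0 row2 -> MISS (open row2); precharges=0
Acc 3: bank1 row1 -> MISS (open row1); precharges=0
Acc 4: bank1 row3 -> MISS (open row3); precharges=1
Acc 5: bank1 row2 -> MISS (open row2); precharges=2
Acc 6: bank2 row4 -> HIT
Acc 7: bank2 row3 -> MISS (open row3); precharges=3
Acc 8: bank1 row0 -> MISS (open row0); precharges=4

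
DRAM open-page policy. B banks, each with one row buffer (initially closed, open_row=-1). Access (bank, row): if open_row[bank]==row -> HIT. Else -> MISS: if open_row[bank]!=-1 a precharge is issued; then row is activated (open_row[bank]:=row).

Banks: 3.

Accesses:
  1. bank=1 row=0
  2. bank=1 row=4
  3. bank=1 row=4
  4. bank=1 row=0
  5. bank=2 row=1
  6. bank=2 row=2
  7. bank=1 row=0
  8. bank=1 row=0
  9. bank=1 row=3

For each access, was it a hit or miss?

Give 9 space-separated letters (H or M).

Answer: M M H M M M H H M

Derivation:
Acc 1: bank1 row0 -> MISS (open row0); precharges=0
Acc 2: bank1 row4 -> MISS (open row4); precharges=1
Acc 3: bank1 row4 -> HIT
Acc 4: bank1 row0 -> MISS (open row0); precharges=2
Acc 5: bank2 row1 -> MISS (open row1); precharges=2
Acc 6: bank2 row2 -> MISS (open row2); precharges=3
Acc 7: bank1 row0 -> HIT
Acc 8: bank1 row0 -> HIT
Acc 9: bank1 row3 -> MISS (open row3); precharges=4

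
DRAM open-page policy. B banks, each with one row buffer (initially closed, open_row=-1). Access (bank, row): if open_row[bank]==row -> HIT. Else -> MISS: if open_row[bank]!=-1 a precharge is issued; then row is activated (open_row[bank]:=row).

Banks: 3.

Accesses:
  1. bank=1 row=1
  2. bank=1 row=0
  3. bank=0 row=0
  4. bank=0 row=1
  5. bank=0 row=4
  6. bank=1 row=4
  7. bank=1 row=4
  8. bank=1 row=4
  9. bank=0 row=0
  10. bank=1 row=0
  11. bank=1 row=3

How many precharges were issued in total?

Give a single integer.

Acc 1: bank1 row1 -> MISS (open row1); precharges=0
Acc 2: bank1 row0 -> MISS (open row0); precharges=1
Acc 3: bank0 row0 -> MISS (open row0); precharges=1
Acc 4: bank0 row1 -> MISS (open row1); precharges=2
Acc 5: bank0 row4 -> MISS (open row4); precharges=3
Acc 6: bank1 row4 -> MISS (open row4); precharges=4
Acc 7: bank1 row4 -> HIT
Acc 8: bank1 row4 -> HIT
Acc 9: bank0 row0 -> MISS (open row0); precharges=5
Acc 10: bank1 row0 -> MISS (open row0); precharges=6
Acc 11: bank1 row3 -> MISS (open row3); precharges=7

Answer: 7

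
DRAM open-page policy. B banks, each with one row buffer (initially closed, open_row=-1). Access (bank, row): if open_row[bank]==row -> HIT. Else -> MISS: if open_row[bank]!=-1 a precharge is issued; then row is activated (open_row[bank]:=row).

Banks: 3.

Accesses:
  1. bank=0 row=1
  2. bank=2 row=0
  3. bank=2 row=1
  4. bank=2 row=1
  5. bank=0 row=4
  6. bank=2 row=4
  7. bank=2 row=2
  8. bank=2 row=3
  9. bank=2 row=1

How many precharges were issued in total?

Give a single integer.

Answer: 6

Derivation:
Acc 1: bank0 row1 -> MISS (open row1); precharges=0
Acc 2: bank2 row0 -> MISS (open row0); precharges=0
Acc 3: bank2 row1 -> MISS (open row1); precharges=1
Acc 4: bank2 row1 -> HIT
Acc 5: bank0 row4 -> MISS (open row4); precharges=2
Acc 6: bank2 row4 -> MISS (open row4); precharges=3
Acc 7: bank2 row2 -> MISS (open row2); precharges=4
Acc 8: bank2 row3 -> MISS (open row3); precharges=5
Acc 9: bank2 row1 -> MISS (open row1); precharges=6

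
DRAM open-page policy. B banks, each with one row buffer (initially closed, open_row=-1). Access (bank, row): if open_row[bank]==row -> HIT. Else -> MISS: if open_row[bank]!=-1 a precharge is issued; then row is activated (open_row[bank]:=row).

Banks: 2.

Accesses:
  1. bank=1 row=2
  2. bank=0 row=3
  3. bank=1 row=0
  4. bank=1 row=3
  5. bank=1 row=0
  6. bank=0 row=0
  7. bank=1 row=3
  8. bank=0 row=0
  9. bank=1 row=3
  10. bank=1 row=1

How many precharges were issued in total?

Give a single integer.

Acc 1: bank1 row2 -> MISS (open row2); precharges=0
Acc 2: bank0 row3 -> MISS (open row3); precharges=0
Acc 3: bank1 row0 -> MISS (open row0); precharges=1
Acc 4: bank1 row3 -> MISS (open row3); precharges=2
Acc 5: bank1 row0 -> MISS (open row0); precharges=3
Acc 6: bank0 row0 -> MISS (open row0); precharges=4
Acc 7: bank1 row3 -> MISS (open row3); precharges=5
Acc 8: bank0 row0 -> HIT
Acc 9: bank1 row3 -> HIT
Acc 10: bank1 row1 -> MISS (open row1); precharges=6

Answer: 6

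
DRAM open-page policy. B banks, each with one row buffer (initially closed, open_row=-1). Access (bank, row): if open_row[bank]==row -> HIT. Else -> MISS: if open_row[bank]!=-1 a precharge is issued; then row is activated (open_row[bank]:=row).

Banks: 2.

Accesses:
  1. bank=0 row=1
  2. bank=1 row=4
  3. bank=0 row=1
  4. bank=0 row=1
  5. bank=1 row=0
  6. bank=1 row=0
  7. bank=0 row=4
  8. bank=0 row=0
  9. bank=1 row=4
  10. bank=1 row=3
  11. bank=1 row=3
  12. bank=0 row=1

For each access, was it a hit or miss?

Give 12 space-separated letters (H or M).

Answer: M M H H M H M M M M H M

Derivation:
Acc 1: bank0 row1 -> MISS (open row1); precharges=0
Acc 2: bank1 row4 -> MISS (open row4); precharges=0
Acc 3: bank0 row1 -> HIT
Acc 4: bank0 row1 -> HIT
Acc 5: bank1 row0 -> MISS (open row0); precharges=1
Acc 6: bank1 row0 -> HIT
Acc 7: bank0 row4 -> MISS (open row4); precharges=2
Acc 8: bank0 row0 -> MISS (open row0); precharges=3
Acc 9: bank1 row4 -> MISS (open row4); precharges=4
Acc 10: bank1 row3 -> MISS (open row3); precharges=5
Acc 11: bank1 row3 -> HIT
Acc 12: bank0 row1 -> MISS (open row1); precharges=6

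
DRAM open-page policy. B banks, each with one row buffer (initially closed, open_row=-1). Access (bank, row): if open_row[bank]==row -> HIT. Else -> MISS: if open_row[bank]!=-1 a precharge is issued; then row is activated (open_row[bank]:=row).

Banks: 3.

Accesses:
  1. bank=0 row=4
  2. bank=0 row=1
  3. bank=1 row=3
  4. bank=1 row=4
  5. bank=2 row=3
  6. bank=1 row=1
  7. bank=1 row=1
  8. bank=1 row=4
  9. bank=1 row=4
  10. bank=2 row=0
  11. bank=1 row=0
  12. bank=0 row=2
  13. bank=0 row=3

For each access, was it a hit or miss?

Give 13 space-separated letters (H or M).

Acc 1: bank0 row4 -> MISS (open row4); precharges=0
Acc 2: bank0 row1 -> MISS (open row1); precharges=1
Acc 3: bank1 row3 -> MISS (open row3); precharges=1
Acc 4: bank1 row4 -> MISS (open row4); precharges=2
Acc 5: bank2 row3 -> MISS (open row3); precharges=2
Acc 6: bank1 row1 -> MISS (open row1); precharges=3
Acc 7: bank1 row1 -> HIT
Acc 8: bank1 row4 -> MISS (open row4); precharges=4
Acc 9: bank1 row4 -> HIT
Acc 10: bank2 row0 -> MISS (open row0); precharges=5
Acc 11: bank1 row0 -> MISS (open row0); precharges=6
Acc 12: bank0 row2 -> MISS (open row2); precharges=7
Acc 13: bank0 row3 -> MISS (open row3); precharges=8

Answer: M M M M M M H M H M M M M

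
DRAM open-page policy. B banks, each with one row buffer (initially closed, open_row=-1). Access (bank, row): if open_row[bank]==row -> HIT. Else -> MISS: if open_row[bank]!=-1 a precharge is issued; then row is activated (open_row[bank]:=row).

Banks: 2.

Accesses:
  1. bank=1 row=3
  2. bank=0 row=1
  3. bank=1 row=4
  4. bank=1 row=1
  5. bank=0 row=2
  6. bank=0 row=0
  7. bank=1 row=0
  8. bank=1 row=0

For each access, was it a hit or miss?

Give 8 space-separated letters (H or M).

Answer: M M M M M M M H

Derivation:
Acc 1: bank1 row3 -> MISS (open row3); precharges=0
Acc 2: bank0 row1 -> MISS (open row1); precharges=0
Acc 3: bank1 row4 -> MISS (open row4); precharges=1
Acc 4: bank1 row1 -> MISS (open row1); precharges=2
Acc 5: bank0 row2 -> MISS (open row2); precharges=3
Acc 6: bank0 row0 -> MISS (open row0); precharges=4
Acc 7: bank1 row0 -> MISS (open row0); precharges=5
Acc 8: bank1 row0 -> HIT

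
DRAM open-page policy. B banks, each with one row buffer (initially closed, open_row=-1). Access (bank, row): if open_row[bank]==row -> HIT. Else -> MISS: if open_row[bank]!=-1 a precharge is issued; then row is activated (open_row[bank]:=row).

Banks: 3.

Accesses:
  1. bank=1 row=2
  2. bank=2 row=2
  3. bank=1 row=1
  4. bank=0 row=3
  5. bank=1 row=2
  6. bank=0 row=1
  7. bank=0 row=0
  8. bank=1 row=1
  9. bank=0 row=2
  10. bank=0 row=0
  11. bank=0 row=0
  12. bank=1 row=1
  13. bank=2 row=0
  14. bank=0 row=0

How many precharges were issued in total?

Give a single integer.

Acc 1: bank1 row2 -> MISS (open row2); precharges=0
Acc 2: bank2 row2 -> MISS (open row2); precharges=0
Acc 3: bank1 row1 -> MISS (open row1); precharges=1
Acc 4: bank0 row3 -> MISS (open row3); precharges=1
Acc 5: bank1 row2 -> MISS (open row2); precharges=2
Acc 6: bank0 row1 -> MISS (open row1); precharges=3
Acc 7: bank0 row0 -> MISS (open row0); precharges=4
Acc 8: bank1 row1 -> MISS (open row1); precharges=5
Acc 9: bank0 row2 -> MISS (open row2); precharges=6
Acc 10: bank0 row0 -> MISS (open row0); precharges=7
Acc 11: bank0 row0 -> HIT
Acc 12: bank1 row1 -> HIT
Acc 13: bank2 row0 -> MISS (open row0); precharges=8
Acc 14: bank0 row0 -> HIT

Answer: 8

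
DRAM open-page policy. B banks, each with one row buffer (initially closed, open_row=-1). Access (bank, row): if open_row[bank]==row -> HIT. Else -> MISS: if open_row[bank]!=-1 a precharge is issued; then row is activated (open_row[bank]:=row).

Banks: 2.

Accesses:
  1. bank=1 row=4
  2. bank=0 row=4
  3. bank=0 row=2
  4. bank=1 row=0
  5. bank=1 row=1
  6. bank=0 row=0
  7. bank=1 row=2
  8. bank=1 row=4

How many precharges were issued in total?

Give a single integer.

Answer: 6

Derivation:
Acc 1: bank1 row4 -> MISS (open row4); precharges=0
Acc 2: bank0 row4 -> MISS (open row4); precharges=0
Acc 3: bank0 row2 -> MISS (open row2); precharges=1
Acc 4: bank1 row0 -> MISS (open row0); precharges=2
Acc 5: bank1 row1 -> MISS (open row1); precharges=3
Acc 6: bank0 row0 -> MISS (open row0); precharges=4
Acc 7: bank1 row2 -> MISS (open row2); precharges=5
Acc 8: bank1 row4 -> MISS (open row4); precharges=6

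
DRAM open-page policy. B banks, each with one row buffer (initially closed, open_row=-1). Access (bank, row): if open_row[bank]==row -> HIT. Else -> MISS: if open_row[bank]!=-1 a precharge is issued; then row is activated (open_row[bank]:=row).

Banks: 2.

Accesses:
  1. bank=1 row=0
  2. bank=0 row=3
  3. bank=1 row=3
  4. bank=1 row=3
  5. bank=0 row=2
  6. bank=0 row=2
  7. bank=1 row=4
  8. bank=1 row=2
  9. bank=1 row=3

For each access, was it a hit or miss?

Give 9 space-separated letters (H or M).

Acc 1: bank1 row0 -> MISS (open row0); precharges=0
Acc 2: bank0 row3 -> MISS (open row3); precharges=0
Acc 3: bank1 row3 -> MISS (open row3); precharges=1
Acc 4: bank1 row3 -> HIT
Acc 5: bank0 row2 -> MISS (open row2); precharges=2
Acc 6: bank0 row2 -> HIT
Acc 7: bank1 row4 -> MISS (open row4); precharges=3
Acc 8: bank1 row2 -> MISS (open row2); precharges=4
Acc 9: bank1 row3 -> MISS (open row3); precharges=5

Answer: M M M H M H M M M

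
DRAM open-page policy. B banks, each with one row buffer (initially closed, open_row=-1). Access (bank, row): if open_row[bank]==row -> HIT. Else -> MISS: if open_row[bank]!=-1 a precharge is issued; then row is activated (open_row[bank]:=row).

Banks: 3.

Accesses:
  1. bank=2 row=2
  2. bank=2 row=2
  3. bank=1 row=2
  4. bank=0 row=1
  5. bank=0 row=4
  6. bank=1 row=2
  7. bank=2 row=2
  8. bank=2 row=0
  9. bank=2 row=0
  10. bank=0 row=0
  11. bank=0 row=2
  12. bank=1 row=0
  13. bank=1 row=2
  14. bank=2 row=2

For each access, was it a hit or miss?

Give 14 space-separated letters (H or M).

Answer: M H M M M H H M H M M M M M

Derivation:
Acc 1: bank2 row2 -> MISS (open row2); precharges=0
Acc 2: bank2 row2 -> HIT
Acc 3: bank1 row2 -> MISS (open row2); precharges=0
Acc 4: bank0 row1 -> MISS (open row1); precharges=0
Acc 5: bank0 row4 -> MISS (open row4); precharges=1
Acc 6: bank1 row2 -> HIT
Acc 7: bank2 row2 -> HIT
Acc 8: bank2 row0 -> MISS (open row0); precharges=2
Acc 9: bank2 row0 -> HIT
Acc 10: bank0 row0 -> MISS (open row0); precharges=3
Acc 11: bank0 row2 -> MISS (open row2); precharges=4
Acc 12: bank1 row0 -> MISS (open row0); precharges=5
Acc 13: bank1 row2 -> MISS (open row2); precharges=6
Acc 14: bank2 row2 -> MISS (open row2); precharges=7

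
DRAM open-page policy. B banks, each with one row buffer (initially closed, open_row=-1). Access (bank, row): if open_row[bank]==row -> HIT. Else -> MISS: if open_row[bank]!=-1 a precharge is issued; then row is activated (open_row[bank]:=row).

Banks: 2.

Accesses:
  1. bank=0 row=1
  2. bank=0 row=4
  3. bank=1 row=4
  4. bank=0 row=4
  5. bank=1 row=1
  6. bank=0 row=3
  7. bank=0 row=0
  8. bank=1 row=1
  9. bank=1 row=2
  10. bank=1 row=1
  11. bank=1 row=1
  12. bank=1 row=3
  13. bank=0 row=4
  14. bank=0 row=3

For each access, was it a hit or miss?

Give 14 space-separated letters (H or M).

Acc 1: bank0 row1 -> MISS (open row1); precharges=0
Acc 2: bank0 row4 -> MISS (open row4); precharges=1
Acc 3: bank1 row4 -> MISS (open row4); precharges=1
Acc 4: bank0 row4 -> HIT
Acc 5: bank1 row1 -> MISS (open row1); precharges=2
Acc 6: bank0 row3 -> MISS (open row3); precharges=3
Acc 7: bank0 row0 -> MISS (open row0); precharges=4
Acc 8: bank1 row1 -> HIT
Acc 9: bank1 row2 -> MISS (open row2); precharges=5
Acc 10: bank1 row1 -> MISS (open row1); precharges=6
Acc 11: bank1 row1 -> HIT
Acc 12: bank1 row3 -> MISS (open row3); precharges=7
Acc 13: bank0 row4 -> MISS (open row4); precharges=8
Acc 14: bank0 row3 -> MISS (open row3); precharges=9

Answer: M M M H M M M H M M H M M M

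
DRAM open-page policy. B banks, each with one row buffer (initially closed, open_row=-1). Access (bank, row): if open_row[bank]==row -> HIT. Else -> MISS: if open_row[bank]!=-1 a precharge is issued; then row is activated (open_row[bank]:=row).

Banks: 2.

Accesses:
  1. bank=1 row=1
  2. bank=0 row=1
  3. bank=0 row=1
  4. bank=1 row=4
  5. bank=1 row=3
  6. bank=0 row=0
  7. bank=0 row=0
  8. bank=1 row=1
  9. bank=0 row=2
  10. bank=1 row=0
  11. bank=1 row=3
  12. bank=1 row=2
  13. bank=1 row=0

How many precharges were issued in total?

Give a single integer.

Answer: 9

Derivation:
Acc 1: bank1 row1 -> MISS (open row1); precharges=0
Acc 2: bank0 row1 -> MISS (open row1); precharges=0
Acc 3: bank0 row1 -> HIT
Acc 4: bank1 row4 -> MISS (open row4); precharges=1
Acc 5: bank1 row3 -> MISS (open row3); precharges=2
Acc 6: bank0 row0 -> MISS (open row0); precharges=3
Acc 7: bank0 row0 -> HIT
Acc 8: bank1 row1 -> MISS (open row1); precharges=4
Acc 9: bank0 row2 -> MISS (open row2); precharges=5
Acc 10: bank1 row0 -> MISS (open row0); precharges=6
Acc 11: bank1 row3 -> MISS (open row3); precharges=7
Acc 12: bank1 row2 -> MISS (open row2); precharges=8
Acc 13: bank1 row0 -> MISS (open row0); precharges=9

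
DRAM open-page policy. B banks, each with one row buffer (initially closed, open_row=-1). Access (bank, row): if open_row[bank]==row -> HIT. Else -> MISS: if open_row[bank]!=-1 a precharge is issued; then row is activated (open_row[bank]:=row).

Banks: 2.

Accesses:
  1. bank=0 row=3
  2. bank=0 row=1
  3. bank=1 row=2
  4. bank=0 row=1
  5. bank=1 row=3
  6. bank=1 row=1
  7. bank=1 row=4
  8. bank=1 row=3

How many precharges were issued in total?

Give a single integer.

Acc 1: bank0 row3 -> MISS (open row3); precharges=0
Acc 2: bank0 row1 -> MISS (open row1); precharges=1
Acc 3: bank1 row2 -> MISS (open row2); precharges=1
Acc 4: bank0 row1 -> HIT
Acc 5: bank1 row3 -> MISS (open row3); precharges=2
Acc 6: bank1 row1 -> MISS (open row1); precharges=3
Acc 7: bank1 row4 -> MISS (open row4); precharges=4
Acc 8: bank1 row3 -> MISS (open row3); precharges=5

Answer: 5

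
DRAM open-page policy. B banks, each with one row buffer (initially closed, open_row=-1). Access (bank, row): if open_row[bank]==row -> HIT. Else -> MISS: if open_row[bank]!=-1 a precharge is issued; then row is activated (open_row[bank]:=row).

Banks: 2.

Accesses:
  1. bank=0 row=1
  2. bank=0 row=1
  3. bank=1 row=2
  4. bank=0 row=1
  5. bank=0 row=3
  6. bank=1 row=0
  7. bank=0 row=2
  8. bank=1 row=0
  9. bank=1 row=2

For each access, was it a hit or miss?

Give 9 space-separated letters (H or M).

Answer: M H M H M M M H M

Derivation:
Acc 1: bank0 row1 -> MISS (open row1); precharges=0
Acc 2: bank0 row1 -> HIT
Acc 3: bank1 row2 -> MISS (open row2); precharges=0
Acc 4: bank0 row1 -> HIT
Acc 5: bank0 row3 -> MISS (open row3); precharges=1
Acc 6: bank1 row0 -> MISS (open row0); precharges=2
Acc 7: bank0 row2 -> MISS (open row2); precharges=3
Acc 8: bank1 row0 -> HIT
Acc 9: bank1 row2 -> MISS (open row2); precharges=4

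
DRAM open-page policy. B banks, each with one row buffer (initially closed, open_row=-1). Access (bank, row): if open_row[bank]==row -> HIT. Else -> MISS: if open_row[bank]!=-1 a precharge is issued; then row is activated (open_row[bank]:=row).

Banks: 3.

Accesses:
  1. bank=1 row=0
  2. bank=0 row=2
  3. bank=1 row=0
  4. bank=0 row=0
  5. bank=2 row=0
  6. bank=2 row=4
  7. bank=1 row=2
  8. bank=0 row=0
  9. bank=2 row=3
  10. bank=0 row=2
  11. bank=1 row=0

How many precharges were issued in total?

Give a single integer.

Acc 1: bank1 row0 -> MISS (open row0); precharges=0
Acc 2: bank0 row2 -> MISS (open row2); precharges=0
Acc 3: bank1 row0 -> HIT
Acc 4: bank0 row0 -> MISS (open row0); precharges=1
Acc 5: bank2 row0 -> MISS (open row0); precharges=1
Acc 6: bank2 row4 -> MISS (open row4); precharges=2
Acc 7: bank1 row2 -> MISS (open row2); precharges=3
Acc 8: bank0 row0 -> HIT
Acc 9: bank2 row3 -> MISS (open row3); precharges=4
Acc 10: bank0 row2 -> MISS (open row2); precharges=5
Acc 11: bank1 row0 -> MISS (open row0); precharges=6

Answer: 6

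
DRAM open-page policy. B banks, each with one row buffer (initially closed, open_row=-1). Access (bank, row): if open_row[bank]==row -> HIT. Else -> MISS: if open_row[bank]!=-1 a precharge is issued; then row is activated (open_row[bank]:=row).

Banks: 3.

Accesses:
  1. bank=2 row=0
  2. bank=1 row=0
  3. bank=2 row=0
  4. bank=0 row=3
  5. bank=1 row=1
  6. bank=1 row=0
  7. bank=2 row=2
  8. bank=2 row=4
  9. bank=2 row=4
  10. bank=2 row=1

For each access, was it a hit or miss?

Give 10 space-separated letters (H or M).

Acc 1: bank2 row0 -> MISS (open row0); precharges=0
Acc 2: bank1 row0 -> MISS (open row0); precharges=0
Acc 3: bank2 row0 -> HIT
Acc 4: bank0 row3 -> MISS (open row3); precharges=0
Acc 5: bank1 row1 -> MISS (open row1); precharges=1
Acc 6: bank1 row0 -> MISS (open row0); precharges=2
Acc 7: bank2 row2 -> MISS (open row2); precharges=3
Acc 8: bank2 row4 -> MISS (open row4); precharges=4
Acc 9: bank2 row4 -> HIT
Acc 10: bank2 row1 -> MISS (open row1); precharges=5

Answer: M M H M M M M M H M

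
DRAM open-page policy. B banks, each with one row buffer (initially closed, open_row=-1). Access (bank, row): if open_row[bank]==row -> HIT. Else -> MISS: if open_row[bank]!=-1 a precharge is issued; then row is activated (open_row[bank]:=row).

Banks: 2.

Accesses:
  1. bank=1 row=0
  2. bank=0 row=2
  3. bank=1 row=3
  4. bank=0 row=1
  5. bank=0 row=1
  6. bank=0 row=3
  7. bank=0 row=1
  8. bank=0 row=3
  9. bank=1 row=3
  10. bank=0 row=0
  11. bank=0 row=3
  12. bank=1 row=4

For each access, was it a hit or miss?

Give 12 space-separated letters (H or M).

Acc 1: bank1 row0 -> MISS (open row0); precharges=0
Acc 2: bank0 row2 -> MISS (open row2); precharges=0
Acc 3: bank1 row3 -> MISS (open row3); precharges=1
Acc 4: bank0 row1 -> MISS (open row1); precharges=2
Acc 5: bank0 row1 -> HIT
Acc 6: bank0 row3 -> MISS (open row3); precharges=3
Acc 7: bank0 row1 -> MISS (open row1); precharges=4
Acc 8: bank0 row3 -> MISS (open row3); precharges=5
Acc 9: bank1 row3 -> HIT
Acc 10: bank0 row0 -> MISS (open row0); precharges=6
Acc 11: bank0 row3 -> MISS (open row3); precharges=7
Acc 12: bank1 row4 -> MISS (open row4); precharges=8

Answer: M M M M H M M M H M M M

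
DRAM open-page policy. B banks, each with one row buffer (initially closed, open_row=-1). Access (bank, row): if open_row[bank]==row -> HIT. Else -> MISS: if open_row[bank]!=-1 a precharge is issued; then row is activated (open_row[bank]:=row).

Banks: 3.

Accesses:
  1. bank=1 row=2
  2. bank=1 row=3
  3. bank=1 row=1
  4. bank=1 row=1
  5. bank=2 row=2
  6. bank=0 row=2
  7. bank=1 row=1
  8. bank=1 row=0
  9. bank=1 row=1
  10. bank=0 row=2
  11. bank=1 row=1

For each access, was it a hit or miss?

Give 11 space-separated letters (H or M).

Answer: M M M H M M H M M H H

Derivation:
Acc 1: bank1 row2 -> MISS (open row2); precharges=0
Acc 2: bank1 row3 -> MISS (open row3); precharges=1
Acc 3: bank1 row1 -> MISS (open row1); precharges=2
Acc 4: bank1 row1 -> HIT
Acc 5: bank2 row2 -> MISS (open row2); precharges=2
Acc 6: bank0 row2 -> MISS (open row2); precharges=2
Acc 7: bank1 row1 -> HIT
Acc 8: bank1 row0 -> MISS (open row0); precharges=3
Acc 9: bank1 row1 -> MISS (open row1); precharges=4
Acc 10: bank0 row2 -> HIT
Acc 11: bank1 row1 -> HIT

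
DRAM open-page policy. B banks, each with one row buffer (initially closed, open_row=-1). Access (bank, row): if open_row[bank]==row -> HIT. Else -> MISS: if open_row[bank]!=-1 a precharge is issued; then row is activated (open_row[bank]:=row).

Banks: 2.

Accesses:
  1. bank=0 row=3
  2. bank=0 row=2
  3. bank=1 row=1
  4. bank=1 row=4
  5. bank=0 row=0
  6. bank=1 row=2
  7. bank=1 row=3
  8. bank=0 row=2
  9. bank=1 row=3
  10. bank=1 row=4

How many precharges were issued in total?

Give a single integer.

Acc 1: bank0 row3 -> MISS (open row3); precharges=0
Acc 2: bank0 row2 -> MISS (open row2); precharges=1
Acc 3: bank1 row1 -> MISS (open row1); precharges=1
Acc 4: bank1 row4 -> MISS (open row4); precharges=2
Acc 5: bank0 row0 -> MISS (open row0); precharges=3
Acc 6: bank1 row2 -> MISS (open row2); precharges=4
Acc 7: bank1 row3 -> MISS (open row3); precharges=5
Acc 8: bank0 row2 -> MISS (open row2); precharges=6
Acc 9: bank1 row3 -> HIT
Acc 10: bank1 row4 -> MISS (open row4); precharges=7

Answer: 7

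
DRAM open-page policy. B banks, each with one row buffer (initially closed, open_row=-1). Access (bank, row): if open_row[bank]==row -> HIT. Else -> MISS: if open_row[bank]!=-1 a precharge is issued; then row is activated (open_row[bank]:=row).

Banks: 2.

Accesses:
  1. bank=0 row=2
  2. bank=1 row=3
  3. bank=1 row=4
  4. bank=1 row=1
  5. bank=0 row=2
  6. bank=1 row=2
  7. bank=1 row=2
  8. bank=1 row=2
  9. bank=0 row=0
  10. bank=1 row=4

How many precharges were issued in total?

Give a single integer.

Acc 1: bank0 row2 -> MISS (open row2); precharges=0
Acc 2: bank1 row3 -> MISS (open row3); precharges=0
Acc 3: bank1 row4 -> MISS (open row4); precharges=1
Acc 4: bank1 row1 -> MISS (open row1); precharges=2
Acc 5: bank0 row2 -> HIT
Acc 6: bank1 row2 -> MISS (open row2); precharges=3
Acc 7: bank1 row2 -> HIT
Acc 8: bank1 row2 -> HIT
Acc 9: bank0 row0 -> MISS (open row0); precharges=4
Acc 10: bank1 row4 -> MISS (open row4); precharges=5

Answer: 5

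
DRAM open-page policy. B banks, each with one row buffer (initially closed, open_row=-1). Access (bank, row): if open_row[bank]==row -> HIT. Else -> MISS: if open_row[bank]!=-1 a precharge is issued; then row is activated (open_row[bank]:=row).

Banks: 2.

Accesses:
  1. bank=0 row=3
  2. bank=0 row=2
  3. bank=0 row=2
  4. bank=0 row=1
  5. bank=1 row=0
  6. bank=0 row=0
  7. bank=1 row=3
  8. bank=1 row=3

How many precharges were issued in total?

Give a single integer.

Acc 1: bank0 row3 -> MISS (open row3); precharges=0
Acc 2: bank0 row2 -> MISS (open row2); precharges=1
Acc 3: bank0 row2 -> HIT
Acc 4: bank0 row1 -> MISS (open row1); precharges=2
Acc 5: bank1 row0 -> MISS (open row0); precharges=2
Acc 6: bank0 row0 -> MISS (open row0); precharges=3
Acc 7: bank1 row3 -> MISS (open row3); precharges=4
Acc 8: bank1 row3 -> HIT

Answer: 4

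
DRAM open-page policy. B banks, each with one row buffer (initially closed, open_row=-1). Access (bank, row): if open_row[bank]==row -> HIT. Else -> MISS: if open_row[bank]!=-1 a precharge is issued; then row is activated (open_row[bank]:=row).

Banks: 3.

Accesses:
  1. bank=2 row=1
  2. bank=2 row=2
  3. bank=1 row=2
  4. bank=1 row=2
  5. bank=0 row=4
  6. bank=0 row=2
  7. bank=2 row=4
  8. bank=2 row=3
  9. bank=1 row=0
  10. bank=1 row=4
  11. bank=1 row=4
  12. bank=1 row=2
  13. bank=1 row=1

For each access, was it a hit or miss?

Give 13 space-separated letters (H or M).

Acc 1: bank2 row1 -> MISS (open row1); precharges=0
Acc 2: bank2 row2 -> MISS (open row2); precharges=1
Acc 3: bank1 row2 -> MISS (open row2); precharges=1
Acc 4: bank1 row2 -> HIT
Acc 5: bank0 row4 -> MISS (open row4); precharges=1
Acc 6: bank0 row2 -> MISS (open row2); precharges=2
Acc 7: bank2 row4 -> MISS (open row4); precharges=3
Acc 8: bank2 row3 -> MISS (open row3); precharges=4
Acc 9: bank1 row0 -> MISS (open row0); precharges=5
Acc 10: bank1 row4 -> MISS (open row4); precharges=6
Acc 11: bank1 row4 -> HIT
Acc 12: bank1 row2 -> MISS (open row2); precharges=7
Acc 13: bank1 row1 -> MISS (open row1); precharges=8

Answer: M M M H M M M M M M H M M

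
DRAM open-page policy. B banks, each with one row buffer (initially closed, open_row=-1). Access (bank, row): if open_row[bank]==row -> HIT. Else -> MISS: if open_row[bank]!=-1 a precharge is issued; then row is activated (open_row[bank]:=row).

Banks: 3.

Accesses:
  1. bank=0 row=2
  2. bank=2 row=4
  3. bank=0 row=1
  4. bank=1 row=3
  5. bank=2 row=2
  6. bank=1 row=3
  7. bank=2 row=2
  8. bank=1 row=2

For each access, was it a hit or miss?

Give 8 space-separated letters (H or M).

Answer: M M M M M H H M

Derivation:
Acc 1: bank0 row2 -> MISS (open row2); precharges=0
Acc 2: bank2 row4 -> MISS (open row4); precharges=0
Acc 3: bank0 row1 -> MISS (open row1); precharges=1
Acc 4: bank1 row3 -> MISS (open row3); precharges=1
Acc 5: bank2 row2 -> MISS (open row2); precharges=2
Acc 6: bank1 row3 -> HIT
Acc 7: bank2 row2 -> HIT
Acc 8: bank1 row2 -> MISS (open row2); precharges=3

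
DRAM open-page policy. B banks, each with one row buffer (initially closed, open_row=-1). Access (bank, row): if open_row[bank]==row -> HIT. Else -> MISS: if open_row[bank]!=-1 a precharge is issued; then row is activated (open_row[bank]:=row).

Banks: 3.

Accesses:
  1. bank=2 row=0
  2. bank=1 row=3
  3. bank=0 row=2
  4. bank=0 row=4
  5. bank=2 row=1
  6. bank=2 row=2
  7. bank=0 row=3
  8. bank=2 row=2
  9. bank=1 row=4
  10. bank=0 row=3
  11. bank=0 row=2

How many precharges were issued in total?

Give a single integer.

Answer: 6

Derivation:
Acc 1: bank2 row0 -> MISS (open row0); precharges=0
Acc 2: bank1 row3 -> MISS (open row3); precharges=0
Acc 3: bank0 row2 -> MISS (open row2); precharges=0
Acc 4: bank0 row4 -> MISS (open row4); precharges=1
Acc 5: bank2 row1 -> MISS (open row1); precharges=2
Acc 6: bank2 row2 -> MISS (open row2); precharges=3
Acc 7: bank0 row3 -> MISS (open row3); precharges=4
Acc 8: bank2 row2 -> HIT
Acc 9: bank1 row4 -> MISS (open row4); precharges=5
Acc 10: bank0 row3 -> HIT
Acc 11: bank0 row2 -> MISS (open row2); precharges=6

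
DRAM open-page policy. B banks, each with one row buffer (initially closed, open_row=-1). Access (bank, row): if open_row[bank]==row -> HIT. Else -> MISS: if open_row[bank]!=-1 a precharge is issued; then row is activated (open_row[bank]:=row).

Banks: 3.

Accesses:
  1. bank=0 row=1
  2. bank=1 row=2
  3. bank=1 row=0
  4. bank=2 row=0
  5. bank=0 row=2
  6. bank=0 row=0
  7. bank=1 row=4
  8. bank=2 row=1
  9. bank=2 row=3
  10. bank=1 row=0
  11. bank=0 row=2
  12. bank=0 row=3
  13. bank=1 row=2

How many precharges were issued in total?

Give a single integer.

Answer: 10

Derivation:
Acc 1: bank0 row1 -> MISS (open row1); precharges=0
Acc 2: bank1 row2 -> MISS (open row2); precharges=0
Acc 3: bank1 row0 -> MISS (open row0); precharges=1
Acc 4: bank2 row0 -> MISS (open row0); precharges=1
Acc 5: bank0 row2 -> MISS (open row2); precharges=2
Acc 6: bank0 row0 -> MISS (open row0); precharges=3
Acc 7: bank1 row4 -> MISS (open row4); precharges=4
Acc 8: bank2 row1 -> MISS (open row1); precharges=5
Acc 9: bank2 row3 -> MISS (open row3); precharges=6
Acc 10: bank1 row0 -> MISS (open row0); precharges=7
Acc 11: bank0 row2 -> MISS (open row2); precharges=8
Acc 12: bank0 row3 -> MISS (open row3); precharges=9
Acc 13: bank1 row2 -> MISS (open row2); precharges=10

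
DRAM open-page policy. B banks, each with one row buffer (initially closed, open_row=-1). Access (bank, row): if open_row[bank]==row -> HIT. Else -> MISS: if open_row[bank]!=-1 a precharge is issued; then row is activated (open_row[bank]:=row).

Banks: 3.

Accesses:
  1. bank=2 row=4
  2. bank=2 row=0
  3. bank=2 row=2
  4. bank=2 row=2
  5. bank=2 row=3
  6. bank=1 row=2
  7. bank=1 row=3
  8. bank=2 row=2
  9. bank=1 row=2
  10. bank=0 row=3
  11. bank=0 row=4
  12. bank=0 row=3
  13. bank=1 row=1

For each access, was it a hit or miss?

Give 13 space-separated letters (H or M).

Answer: M M M H M M M M M M M M M

Derivation:
Acc 1: bank2 row4 -> MISS (open row4); precharges=0
Acc 2: bank2 row0 -> MISS (open row0); precharges=1
Acc 3: bank2 row2 -> MISS (open row2); precharges=2
Acc 4: bank2 row2 -> HIT
Acc 5: bank2 row3 -> MISS (open row3); precharges=3
Acc 6: bank1 row2 -> MISS (open row2); precharges=3
Acc 7: bank1 row3 -> MISS (open row3); precharges=4
Acc 8: bank2 row2 -> MISS (open row2); precharges=5
Acc 9: bank1 row2 -> MISS (open row2); precharges=6
Acc 10: bank0 row3 -> MISS (open row3); precharges=6
Acc 11: bank0 row4 -> MISS (open row4); precharges=7
Acc 12: bank0 row3 -> MISS (open row3); precharges=8
Acc 13: bank1 row1 -> MISS (open row1); precharges=9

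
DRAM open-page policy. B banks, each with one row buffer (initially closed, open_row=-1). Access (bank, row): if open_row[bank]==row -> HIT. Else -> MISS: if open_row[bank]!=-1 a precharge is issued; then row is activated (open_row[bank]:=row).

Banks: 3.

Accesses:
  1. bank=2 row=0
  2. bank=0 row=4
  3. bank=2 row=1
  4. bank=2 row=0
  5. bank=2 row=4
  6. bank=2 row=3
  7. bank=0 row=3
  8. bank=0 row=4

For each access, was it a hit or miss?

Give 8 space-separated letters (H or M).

Acc 1: bank2 row0 -> MISS (open row0); precharges=0
Acc 2: bank0 row4 -> MISS (open row4); precharges=0
Acc 3: bank2 row1 -> MISS (open row1); precharges=1
Acc 4: bank2 row0 -> MISS (open row0); precharges=2
Acc 5: bank2 row4 -> MISS (open row4); precharges=3
Acc 6: bank2 row3 -> MISS (open row3); precharges=4
Acc 7: bank0 row3 -> MISS (open row3); precharges=5
Acc 8: bank0 row4 -> MISS (open row4); precharges=6

Answer: M M M M M M M M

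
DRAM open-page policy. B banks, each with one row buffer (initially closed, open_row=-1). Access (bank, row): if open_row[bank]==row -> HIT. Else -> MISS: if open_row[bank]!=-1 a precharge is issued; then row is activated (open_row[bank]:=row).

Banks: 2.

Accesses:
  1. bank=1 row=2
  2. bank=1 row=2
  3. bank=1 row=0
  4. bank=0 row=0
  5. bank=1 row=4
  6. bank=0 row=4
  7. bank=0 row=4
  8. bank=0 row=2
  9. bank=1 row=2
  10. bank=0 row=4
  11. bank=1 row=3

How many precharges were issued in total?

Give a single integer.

Acc 1: bank1 row2 -> MISS (open row2); precharges=0
Acc 2: bank1 row2 -> HIT
Acc 3: bank1 row0 -> MISS (open row0); precharges=1
Acc 4: bank0 row0 -> MISS (open row0); precharges=1
Acc 5: bank1 row4 -> MISS (open row4); precharges=2
Acc 6: bank0 row4 -> MISS (open row4); precharges=3
Acc 7: bank0 row4 -> HIT
Acc 8: bank0 row2 -> MISS (open row2); precharges=4
Acc 9: bank1 row2 -> MISS (open row2); precharges=5
Acc 10: bank0 row4 -> MISS (open row4); precharges=6
Acc 11: bank1 row3 -> MISS (open row3); precharges=7

Answer: 7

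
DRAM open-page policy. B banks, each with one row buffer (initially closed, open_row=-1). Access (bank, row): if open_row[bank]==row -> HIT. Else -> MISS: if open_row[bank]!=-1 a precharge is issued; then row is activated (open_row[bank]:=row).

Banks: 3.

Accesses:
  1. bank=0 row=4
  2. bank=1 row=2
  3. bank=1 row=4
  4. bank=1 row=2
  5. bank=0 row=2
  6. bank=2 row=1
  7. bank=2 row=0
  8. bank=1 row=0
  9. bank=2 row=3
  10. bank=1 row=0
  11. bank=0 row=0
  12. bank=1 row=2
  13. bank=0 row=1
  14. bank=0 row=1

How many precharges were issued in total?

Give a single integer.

Acc 1: bank0 row4 -> MISS (open row4); precharges=0
Acc 2: bank1 row2 -> MISS (open row2); precharges=0
Acc 3: bank1 row4 -> MISS (open row4); precharges=1
Acc 4: bank1 row2 -> MISS (open row2); precharges=2
Acc 5: bank0 row2 -> MISS (open row2); precharges=3
Acc 6: bank2 row1 -> MISS (open row1); precharges=3
Acc 7: bank2 row0 -> MISS (open row0); precharges=4
Acc 8: bank1 row0 -> MISS (open row0); precharges=5
Acc 9: bank2 row3 -> MISS (open row3); precharges=6
Acc 10: bank1 row0 -> HIT
Acc 11: bank0 row0 -> MISS (open row0); precharges=7
Acc 12: bank1 row2 -> MISS (open row2); precharges=8
Acc 13: bank0 row1 -> MISS (open row1); precharges=9
Acc 14: bank0 row1 -> HIT

Answer: 9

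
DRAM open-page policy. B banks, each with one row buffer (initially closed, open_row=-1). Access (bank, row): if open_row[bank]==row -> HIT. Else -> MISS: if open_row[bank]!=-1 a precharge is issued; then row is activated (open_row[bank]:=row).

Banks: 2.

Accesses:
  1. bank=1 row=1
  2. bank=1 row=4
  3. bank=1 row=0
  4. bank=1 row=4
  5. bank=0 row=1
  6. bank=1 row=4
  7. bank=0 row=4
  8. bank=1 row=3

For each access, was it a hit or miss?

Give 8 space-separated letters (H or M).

Answer: M M M M M H M M

Derivation:
Acc 1: bank1 row1 -> MISS (open row1); precharges=0
Acc 2: bank1 row4 -> MISS (open row4); precharges=1
Acc 3: bank1 row0 -> MISS (open row0); precharges=2
Acc 4: bank1 row4 -> MISS (open row4); precharges=3
Acc 5: bank0 row1 -> MISS (open row1); precharges=3
Acc 6: bank1 row4 -> HIT
Acc 7: bank0 row4 -> MISS (open row4); precharges=4
Acc 8: bank1 row3 -> MISS (open row3); precharges=5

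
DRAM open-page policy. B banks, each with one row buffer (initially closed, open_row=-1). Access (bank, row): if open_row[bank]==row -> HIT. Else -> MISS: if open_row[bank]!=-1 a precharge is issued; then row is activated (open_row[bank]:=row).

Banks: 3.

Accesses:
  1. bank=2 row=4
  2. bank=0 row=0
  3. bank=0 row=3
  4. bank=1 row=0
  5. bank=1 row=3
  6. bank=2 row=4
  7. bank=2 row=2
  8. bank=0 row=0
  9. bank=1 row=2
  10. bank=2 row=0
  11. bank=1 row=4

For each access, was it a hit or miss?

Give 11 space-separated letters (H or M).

Acc 1: bank2 row4 -> MISS (open row4); precharges=0
Acc 2: bank0 row0 -> MISS (open row0); precharges=0
Acc 3: bank0 row3 -> MISS (open row3); precharges=1
Acc 4: bank1 row0 -> MISS (open row0); precharges=1
Acc 5: bank1 row3 -> MISS (open row3); precharges=2
Acc 6: bank2 row4 -> HIT
Acc 7: bank2 row2 -> MISS (open row2); precharges=3
Acc 8: bank0 row0 -> MISS (open row0); precharges=4
Acc 9: bank1 row2 -> MISS (open row2); precharges=5
Acc 10: bank2 row0 -> MISS (open row0); precharges=6
Acc 11: bank1 row4 -> MISS (open row4); precharges=7

Answer: M M M M M H M M M M M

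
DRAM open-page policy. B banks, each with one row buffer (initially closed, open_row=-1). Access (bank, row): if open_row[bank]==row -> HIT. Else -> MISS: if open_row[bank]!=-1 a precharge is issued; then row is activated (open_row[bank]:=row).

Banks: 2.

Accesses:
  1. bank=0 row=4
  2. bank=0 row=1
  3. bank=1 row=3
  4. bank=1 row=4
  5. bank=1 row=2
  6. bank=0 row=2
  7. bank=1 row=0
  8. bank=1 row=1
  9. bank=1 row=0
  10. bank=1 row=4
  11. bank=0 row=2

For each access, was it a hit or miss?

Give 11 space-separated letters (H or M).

Acc 1: bank0 row4 -> MISS (open row4); precharges=0
Acc 2: bank0 row1 -> MISS (open row1); precharges=1
Acc 3: bank1 row3 -> MISS (open row3); precharges=1
Acc 4: bank1 row4 -> MISS (open row4); precharges=2
Acc 5: bank1 row2 -> MISS (open row2); precharges=3
Acc 6: bank0 row2 -> MISS (open row2); precharges=4
Acc 7: bank1 row0 -> MISS (open row0); precharges=5
Acc 8: bank1 row1 -> MISS (open row1); precharges=6
Acc 9: bank1 row0 -> MISS (open row0); precharges=7
Acc 10: bank1 row4 -> MISS (open row4); precharges=8
Acc 11: bank0 row2 -> HIT

Answer: M M M M M M M M M M H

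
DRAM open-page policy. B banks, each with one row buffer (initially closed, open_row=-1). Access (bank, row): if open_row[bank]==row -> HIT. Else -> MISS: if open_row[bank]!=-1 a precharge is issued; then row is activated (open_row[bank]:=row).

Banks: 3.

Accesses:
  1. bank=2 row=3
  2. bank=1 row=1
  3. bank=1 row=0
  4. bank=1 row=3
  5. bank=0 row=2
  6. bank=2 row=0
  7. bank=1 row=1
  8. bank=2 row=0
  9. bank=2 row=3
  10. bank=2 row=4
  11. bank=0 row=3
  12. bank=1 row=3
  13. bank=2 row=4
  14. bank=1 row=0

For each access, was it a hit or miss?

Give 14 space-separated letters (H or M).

Acc 1: bank2 row3 -> MISS (open row3); precharges=0
Acc 2: bank1 row1 -> MISS (open row1); precharges=0
Acc 3: bank1 row0 -> MISS (open row0); precharges=1
Acc 4: bank1 row3 -> MISS (open row3); precharges=2
Acc 5: bank0 row2 -> MISS (open row2); precharges=2
Acc 6: bank2 row0 -> MISS (open row0); precharges=3
Acc 7: bank1 row1 -> MISS (open row1); precharges=4
Acc 8: bank2 row0 -> HIT
Acc 9: bank2 row3 -> MISS (open row3); precharges=5
Acc 10: bank2 row4 -> MISS (open row4); precharges=6
Acc 11: bank0 row3 -> MISS (open row3); precharges=7
Acc 12: bank1 row3 -> MISS (open row3); precharges=8
Acc 13: bank2 row4 -> HIT
Acc 14: bank1 row0 -> MISS (open row0); precharges=9

Answer: M M M M M M M H M M M M H M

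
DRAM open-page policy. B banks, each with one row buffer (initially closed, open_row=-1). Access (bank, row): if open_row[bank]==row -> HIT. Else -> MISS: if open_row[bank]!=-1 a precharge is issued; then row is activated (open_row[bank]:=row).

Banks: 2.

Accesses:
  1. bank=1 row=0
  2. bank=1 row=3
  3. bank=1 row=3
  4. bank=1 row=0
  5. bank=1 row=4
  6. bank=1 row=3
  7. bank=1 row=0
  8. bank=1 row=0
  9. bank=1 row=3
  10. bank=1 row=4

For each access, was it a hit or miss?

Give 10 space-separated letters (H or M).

Answer: M M H M M M M H M M

Derivation:
Acc 1: bank1 row0 -> MISS (open row0); precharges=0
Acc 2: bank1 row3 -> MISS (open row3); precharges=1
Acc 3: bank1 row3 -> HIT
Acc 4: bank1 row0 -> MISS (open row0); precharges=2
Acc 5: bank1 row4 -> MISS (open row4); precharges=3
Acc 6: bank1 row3 -> MISS (open row3); precharges=4
Acc 7: bank1 row0 -> MISS (open row0); precharges=5
Acc 8: bank1 row0 -> HIT
Acc 9: bank1 row3 -> MISS (open row3); precharges=6
Acc 10: bank1 row4 -> MISS (open row4); precharges=7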